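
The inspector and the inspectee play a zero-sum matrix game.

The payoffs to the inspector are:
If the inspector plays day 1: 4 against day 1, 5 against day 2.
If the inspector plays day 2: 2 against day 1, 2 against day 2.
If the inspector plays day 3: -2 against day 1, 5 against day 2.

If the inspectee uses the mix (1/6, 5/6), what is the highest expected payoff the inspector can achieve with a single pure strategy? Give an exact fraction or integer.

day 1: (4)·(1/6) + (5)·(5/6) = 29/6.
day 2: (2)·(1/6) + (2)·(5/6) = 2.
day 3: (-2)·(1/6) + (5)·(5/6) = 23/6.
The best pure response is day 1 with expected payoff 29/6.

29/6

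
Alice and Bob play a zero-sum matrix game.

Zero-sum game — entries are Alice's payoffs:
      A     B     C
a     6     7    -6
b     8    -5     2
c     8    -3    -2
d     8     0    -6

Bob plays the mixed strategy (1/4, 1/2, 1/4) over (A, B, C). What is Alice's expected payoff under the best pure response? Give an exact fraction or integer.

7/2

a: (6)·(1/4) + (7)·(1/2) + (-6)·(1/4) = 7/2.
b: (8)·(1/4) + (-5)·(1/2) + (2)·(1/4) = 0.
c: (8)·(1/4) + (-3)·(1/2) + (-2)·(1/4) = 0.
d: (8)·(1/4) + (0)·(1/2) + (-6)·(1/4) = 1/2.
The best pure response is a with expected payoff 7/2.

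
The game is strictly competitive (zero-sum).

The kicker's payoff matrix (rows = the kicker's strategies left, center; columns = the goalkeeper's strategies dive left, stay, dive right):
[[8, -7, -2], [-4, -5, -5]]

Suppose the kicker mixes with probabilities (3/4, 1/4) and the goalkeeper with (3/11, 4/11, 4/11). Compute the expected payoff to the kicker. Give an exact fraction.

Against (3/11, 4/11, 4/11), each row's expected payoff is left: -12/11; center: -52/11.
Taking the (3/4, 1/4)-weighted average: (3/4)·(-12/11) + (1/4)·(-52/11) = -2.

-2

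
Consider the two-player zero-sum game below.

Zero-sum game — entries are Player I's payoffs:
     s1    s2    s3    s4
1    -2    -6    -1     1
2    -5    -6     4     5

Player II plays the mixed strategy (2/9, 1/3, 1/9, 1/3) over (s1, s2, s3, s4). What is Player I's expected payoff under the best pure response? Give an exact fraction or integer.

-1

1: (-2)·(2/9) + (-6)·(1/3) + (-1)·(1/9) + (1)·(1/3) = -20/9.
2: (-5)·(2/9) + (-6)·(1/3) + (4)·(1/9) + (5)·(1/3) = -1.
The best pure response is 2 with expected payoff -1.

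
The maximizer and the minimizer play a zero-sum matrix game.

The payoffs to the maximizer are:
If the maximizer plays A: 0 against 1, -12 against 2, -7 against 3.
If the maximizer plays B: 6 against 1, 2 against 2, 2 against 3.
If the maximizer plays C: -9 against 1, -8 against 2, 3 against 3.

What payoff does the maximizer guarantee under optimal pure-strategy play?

2

Row minima: -12, 2, -9 → the maximizer's maximin is 2.
Column maxima: 6, 2, 3 → the minimizer's minimax is 2.
They coincide at (B, 2), so the value is 2.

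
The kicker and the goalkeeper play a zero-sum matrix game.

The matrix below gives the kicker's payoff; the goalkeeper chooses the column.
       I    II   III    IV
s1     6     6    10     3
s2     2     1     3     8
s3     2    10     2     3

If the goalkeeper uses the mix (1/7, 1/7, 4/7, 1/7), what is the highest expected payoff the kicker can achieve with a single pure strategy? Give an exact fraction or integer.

55/7

s1: (6)·(1/7) + (6)·(1/7) + (10)·(4/7) + (3)·(1/7) = 55/7.
s2: (2)·(1/7) + (1)·(1/7) + (3)·(4/7) + (8)·(1/7) = 23/7.
s3: (2)·(1/7) + (10)·(1/7) + (2)·(4/7) + (3)·(1/7) = 23/7.
The best pure response is s1 with expected payoff 55/7.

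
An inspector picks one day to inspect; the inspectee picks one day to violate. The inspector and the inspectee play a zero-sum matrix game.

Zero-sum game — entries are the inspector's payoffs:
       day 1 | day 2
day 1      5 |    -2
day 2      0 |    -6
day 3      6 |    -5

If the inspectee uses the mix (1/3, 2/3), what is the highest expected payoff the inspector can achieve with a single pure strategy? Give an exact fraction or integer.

1/3

day 1: (5)·(1/3) + (-2)·(2/3) = 1/3.
day 2: (0)·(1/3) + (-6)·(2/3) = -4.
day 3: (6)·(1/3) + (-5)·(2/3) = -4/3.
The best pure response is day 1 with expected payoff 1/3.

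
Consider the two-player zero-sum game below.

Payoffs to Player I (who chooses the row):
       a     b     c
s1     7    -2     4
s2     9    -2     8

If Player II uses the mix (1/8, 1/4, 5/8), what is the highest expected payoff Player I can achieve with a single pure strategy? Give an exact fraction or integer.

s1: (7)·(1/8) + (-2)·(1/4) + (4)·(5/8) = 23/8.
s2: (9)·(1/8) + (-2)·(1/4) + (8)·(5/8) = 45/8.
The best pure response is s2 with expected payoff 45/8.

45/8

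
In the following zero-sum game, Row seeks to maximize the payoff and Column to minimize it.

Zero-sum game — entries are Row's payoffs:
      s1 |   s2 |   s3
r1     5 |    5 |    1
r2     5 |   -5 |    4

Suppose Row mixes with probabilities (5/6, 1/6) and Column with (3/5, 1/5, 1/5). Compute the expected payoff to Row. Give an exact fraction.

Against (3/5, 1/5, 1/5), each row's expected payoff is r1: 21/5; r2: 14/5.
Taking the (5/6, 1/6)-weighted average: (5/6)·(21/5) + (1/6)·(14/5) = 119/30.

119/30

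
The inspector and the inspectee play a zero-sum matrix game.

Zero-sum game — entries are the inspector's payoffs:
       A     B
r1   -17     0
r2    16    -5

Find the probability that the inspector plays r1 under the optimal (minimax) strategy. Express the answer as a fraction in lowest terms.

Row minima are -17 and -5, so the inspector's maximin is -5; column maxima are 16 and 0, so the inspectee's minimax is 0. These differ, so the equilibrium is in mixed strategies.
Let the inspector play r1 with probability p. The inspectee is indifferent when −17p + 16(1−p) = −5(1−p), giving p = 21/38.

21/38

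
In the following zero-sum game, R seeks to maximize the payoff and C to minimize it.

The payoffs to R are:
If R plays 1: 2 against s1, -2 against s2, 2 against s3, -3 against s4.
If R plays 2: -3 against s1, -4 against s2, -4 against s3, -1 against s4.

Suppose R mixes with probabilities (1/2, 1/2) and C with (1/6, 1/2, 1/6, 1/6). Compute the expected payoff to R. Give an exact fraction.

Against (1/6, 1/2, 1/6, 1/6), each row's expected payoff is 1: -5/6; 2: -10/3.
Taking the (1/2, 1/2)-weighted average: (1/2)·(-5/6) + (1/2)·(-10/3) = -25/12.

-25/12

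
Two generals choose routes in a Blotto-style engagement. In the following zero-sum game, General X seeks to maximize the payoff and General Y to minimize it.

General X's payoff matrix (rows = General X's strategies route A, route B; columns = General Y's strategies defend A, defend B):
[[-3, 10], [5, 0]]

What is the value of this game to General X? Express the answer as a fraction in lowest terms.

25/9

Row minima are -3 and 0, so General X's maximin is 0; column maxima are 5 and 10, so General Y's minimax is 5. These differ, so the equilibrium is in mixed strategies.
Let General X play route A with probability p. General Y is indifferent when −3p + 5(1−p) = 10p, giving p = 5/18.
Let General Y play defend A with probability q. General X is indifferent when −3q + 10(1−q) = 5q, giving q = 5/9.
The value is -3·(5/9) + (10)·(4/9) = 25/9.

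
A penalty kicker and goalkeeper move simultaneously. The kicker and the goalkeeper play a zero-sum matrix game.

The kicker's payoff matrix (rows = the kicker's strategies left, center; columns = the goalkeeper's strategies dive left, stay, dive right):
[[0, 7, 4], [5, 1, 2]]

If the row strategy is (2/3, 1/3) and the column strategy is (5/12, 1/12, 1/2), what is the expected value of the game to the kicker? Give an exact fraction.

Against (5/12, 1/12, 1/2), each row's expected payoff is left: 31/12; center: 19/6.
Taking the (2/3, 1/3)-weighted average: (2/3)·(31/12) + (1/3)·(19/6) = 25/9.

25/9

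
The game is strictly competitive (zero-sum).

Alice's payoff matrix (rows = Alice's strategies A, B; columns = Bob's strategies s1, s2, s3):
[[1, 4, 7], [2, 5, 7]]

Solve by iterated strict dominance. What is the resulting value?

2

Column s3 is strictly dominated by s1 for Bob (1<7, 2<7); eliminate s3.
Column s2 is strictly dominated by s1 for Bob (1<4, 2<5); eliminate s2.
Row A is strictly dominated by row B (2>1); eliminate A.
Only (B, s1) remains, with payoff 2.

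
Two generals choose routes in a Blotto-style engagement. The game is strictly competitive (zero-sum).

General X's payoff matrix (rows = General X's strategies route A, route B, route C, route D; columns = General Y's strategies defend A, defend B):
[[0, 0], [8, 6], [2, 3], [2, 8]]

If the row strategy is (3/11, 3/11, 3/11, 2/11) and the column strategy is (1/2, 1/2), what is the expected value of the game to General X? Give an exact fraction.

7/2

Against (1/2, 1/2), each row's expected payoff is route A: 0; route B: 7; route C: 5/2; route D: 5.
Taking the (3/11, 3/11, 3/11, 2/11)-weighted average: (3/11)·(0) + (3/11)·(7) + (3/11)·(5/2) + (2/11)·(5) = 7/2.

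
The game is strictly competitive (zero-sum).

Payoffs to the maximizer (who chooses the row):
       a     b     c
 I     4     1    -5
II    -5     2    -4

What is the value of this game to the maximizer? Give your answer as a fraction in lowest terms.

-41/10

Column b is strictly dominated by c for the minimizer (it gives the maximizer more in every row).
The remaining 2×2 game on (I, II) × (a, c) has no saddle point. Let the maximizer play I with probability p; indifference gives 4p − 5(1−p) = −5p − 4(1−p), so p = 1/10.
Similarly the minimizer's optimal q on a is 1/10, and the value is 4·(1/10) + (-5)·(9/10) = -41/10.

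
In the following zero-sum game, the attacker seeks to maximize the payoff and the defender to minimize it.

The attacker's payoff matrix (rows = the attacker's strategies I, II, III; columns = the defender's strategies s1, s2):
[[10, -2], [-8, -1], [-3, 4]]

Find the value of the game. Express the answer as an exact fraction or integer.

34/19

Row II is strictly dominated by row III, so the attacker never plays it.
The remaining 2×2 game on (I, III) × (s1, s2) has no saddle point. Let the attacker play I with probability p; indifference gives 10p − 3(1−p) = −2p + 4(1−p), so p = 7/19.
Similarly the defender's optimal q on s1 is 6/19, and the value is 10·(6/19) + (-2)·(13/19) = 34/19.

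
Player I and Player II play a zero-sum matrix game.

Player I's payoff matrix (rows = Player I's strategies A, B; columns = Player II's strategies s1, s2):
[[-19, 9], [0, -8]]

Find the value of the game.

-38/9

Row minima are -19 and -8, so Player I's maximin is -8; column maxima are 0 and 9, so Player II's minimax is 0. These differ, so the equilibrium is in mixed strategies.
Let Player I play A with probability p. Player II is indifferent when −19p = 9p − 8(1−p), giving p = 2/9.
Let Player II play s1 with probability q. Player I is indifferent when −19q + 9(1−q) = −8(1−q), giving q = 17/36.
The value is -19·(17/36) + (9)·(19/36) = -38/9.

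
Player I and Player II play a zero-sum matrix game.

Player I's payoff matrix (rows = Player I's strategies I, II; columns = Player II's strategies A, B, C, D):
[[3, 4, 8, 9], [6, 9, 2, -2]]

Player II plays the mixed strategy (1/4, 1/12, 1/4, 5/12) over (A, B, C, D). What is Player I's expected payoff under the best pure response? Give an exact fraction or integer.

I: (3)·(1/4) + (4)·(1/12) + (8)·(1/4) + (9)·(5/12) = 41/6.
II: (6)·(1/4) + (9)·(1/12) + (2)·(1/4) + (-2)·(5/12) = 23/12.
The best pure response is I with expected payoff 41/6.

41/6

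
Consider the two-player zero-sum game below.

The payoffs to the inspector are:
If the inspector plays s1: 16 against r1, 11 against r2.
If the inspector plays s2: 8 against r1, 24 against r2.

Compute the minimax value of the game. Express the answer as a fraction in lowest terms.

296/21

Row minima are 11 and 8, so the inspector's maximin is 11; column maxima are 16 and 24, so the inspectee's minimax is 16. These differ, so the equilibrium is in mixed strategies.
Let the inspector play s1 with probability p. The inspectee is indifferent when 16p + 8(1−p) = 11p + 24(1−p), giving p = 16/21.
Let the inspectee play r1 with probability q. The inspector is indifferent when 16q + 11(1−q) = 8q + 24(1−q), giving q = 13/21.
The value is 16·(13/21) + (11)·(8/21) = 296/21.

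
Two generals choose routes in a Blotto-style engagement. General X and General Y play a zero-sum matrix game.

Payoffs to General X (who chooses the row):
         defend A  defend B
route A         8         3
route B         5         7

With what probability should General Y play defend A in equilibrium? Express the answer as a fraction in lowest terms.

4/7

Row minima are 3 and 5, so General X's maximin is 5; column maxima are 8 and 7, so General Y's minimax is 7. These differ, so the equilibrium is in mixed strategies.
Let General Y play defend A with probability q. General X is indifferent when 8q + 3(1−q) = 5q + 7(1−q), giving q = 4/7.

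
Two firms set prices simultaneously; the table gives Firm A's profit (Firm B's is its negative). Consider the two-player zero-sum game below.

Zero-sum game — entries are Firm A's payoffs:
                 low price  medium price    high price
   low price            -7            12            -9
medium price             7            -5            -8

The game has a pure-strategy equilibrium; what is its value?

-8

Row minima: -9, -8 → Firm A's maximin is -8.
Column maxima: 7, 12, -8 → Firm B's minimax is -8.
They coincide at (medium price, high price), so the value is -8.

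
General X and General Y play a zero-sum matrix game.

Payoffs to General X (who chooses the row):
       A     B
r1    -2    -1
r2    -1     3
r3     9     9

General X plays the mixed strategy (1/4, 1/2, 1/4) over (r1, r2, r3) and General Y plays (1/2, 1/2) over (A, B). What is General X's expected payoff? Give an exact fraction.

19/8

Against (1/2, 1/2), each row's expected payoff is r1: -3/2; r2: 1; r3: 9.
Taking the (1/4, 1/2, 1/4)-weighted average: (1/4)·(-3/2) + (1/2)·(1) + (1/4)·(9) = 19/8.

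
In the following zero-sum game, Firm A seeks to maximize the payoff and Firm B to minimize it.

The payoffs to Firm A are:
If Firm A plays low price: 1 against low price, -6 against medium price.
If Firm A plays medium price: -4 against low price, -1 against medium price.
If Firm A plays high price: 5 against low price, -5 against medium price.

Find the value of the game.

Row low price is strictly dominated by row high price, so Firm A never plays it.
The remaining 2×2 game on (medium price, high price) × (low price, medium price) has no saddle point. Let Firm A play medium price with probability p; indifference gives −4p + 5(1−p) = −p − 5(1−p), so p = 10/13.
Similarly Firm B's optimal q on low price is 4/13, and the value is -4·(4/13) + (-1)·(9/13) = -25/13.

-25/13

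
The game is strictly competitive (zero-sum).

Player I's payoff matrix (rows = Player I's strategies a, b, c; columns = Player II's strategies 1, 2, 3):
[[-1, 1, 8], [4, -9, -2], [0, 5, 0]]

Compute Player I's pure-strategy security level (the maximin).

0

The worst-case payoff for each row is a: -1, b: -9, c: 0.
The best of these is 0.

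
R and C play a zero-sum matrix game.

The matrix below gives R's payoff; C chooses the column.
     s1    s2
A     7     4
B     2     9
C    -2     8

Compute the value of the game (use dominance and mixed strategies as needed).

11/2

Row C is strictly dominated by row B, so R never plays it.
The remaining 2×2 game on (A, B) × (s1, s2) has no saddle point. Let R play A with probability p; indifference gives 7p + 2(1−p) = 4p + 9(1−p), so p = 7/10.
Similarly C's optimal q on s1 is 1/2, and the value is 7·(1/2) + (4)·(1/2) = 11/2.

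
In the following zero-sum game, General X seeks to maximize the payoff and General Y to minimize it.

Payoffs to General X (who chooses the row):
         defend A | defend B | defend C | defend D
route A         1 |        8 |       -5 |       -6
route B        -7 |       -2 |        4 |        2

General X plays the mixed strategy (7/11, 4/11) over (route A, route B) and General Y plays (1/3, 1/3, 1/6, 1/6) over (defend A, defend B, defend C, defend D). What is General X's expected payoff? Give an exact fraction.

Against (1/3, 1/3, 1/6, 1/6), each row's expected payoff is route A: 7/6; route B: -2.
Taking the (7/11, 4/11)-weighted average: (7/11)·(7/6) + (4/11)·(-2) = 1/66.

1/66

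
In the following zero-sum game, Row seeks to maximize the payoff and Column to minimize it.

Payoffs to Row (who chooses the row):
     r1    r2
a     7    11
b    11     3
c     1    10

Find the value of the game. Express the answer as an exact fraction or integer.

25/3

Row c is strictly dominated by row a, so Row never plays it.
The remaining 2×2 game on (a, b) × (r1, r2) has no saddle point. Let Row play a with probability p; indifference gives 7p + 11(1−p) = 11p + 3(1−p), so p = 2/3.
Similarly Column's optimal q on r1 is 2/3, and the value is 7·(2/3) + (11)·(1/3) = 25/3.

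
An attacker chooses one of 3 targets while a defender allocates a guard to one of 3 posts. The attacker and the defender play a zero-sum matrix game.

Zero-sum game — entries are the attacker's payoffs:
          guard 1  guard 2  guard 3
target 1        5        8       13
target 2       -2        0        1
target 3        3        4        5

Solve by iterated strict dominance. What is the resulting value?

Row target 3 is strictly dominated by row target 1 (5>3, 8>4, 13>5); eliminate target 3.
Column guard 3 is strictly dominated by guard 1 for the defender (5<13, -2<1); eliminate guard 3.
Column guard 2 is strictly dominated by guard 1 for the defender (5<8, -2<0); eliminate guard 2.
Row target 2 is strictly dominated by row target 1 (5>-2); eliminate target 2.
Only (target 1, guard 1) remains, with payoff 5.

5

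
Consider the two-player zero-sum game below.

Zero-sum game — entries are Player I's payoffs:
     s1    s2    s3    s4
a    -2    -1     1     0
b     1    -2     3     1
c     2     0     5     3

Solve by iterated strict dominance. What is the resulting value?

Row a is strictly dominated by row c (2>-2, 0>-1, 5>1, 3>0); eliminate a.
Row b is strictly dominated by row c (2>1, 0>-2, 5>3, 3>1); eliminate b.
Column s4 is strictly dominated by s1 for Player II (2<3); eliminate s4.
Column s3 is strictly dominated by s1 for Player II (2<5); eliminate s3.
Column s1 is strictly dominated by s2 for Player II (0<2); eliminate s1.
Only (c, s2) remains, with payoff 0.

0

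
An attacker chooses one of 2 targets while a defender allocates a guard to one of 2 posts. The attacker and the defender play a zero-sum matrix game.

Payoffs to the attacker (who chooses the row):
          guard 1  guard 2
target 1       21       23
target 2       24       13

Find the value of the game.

Row minima are 21 and 13, so the attacker's maximin is 21; column maxima are 24 and 23, so the defender's minimax is 23. These differ, so the equilibrium is in mixed strategies.
Let the attacker play target 1 with probability p. The defender is indifferent when 21p + 24(1−p) = 23p + 13(1−p), giving p = 11/13.
Let the defender play guard 1 with probability q. The attacker is indifferent when 21q + 23(1−q) = 24q + 13(1−q), giving q = 10/13.
The value is 21·(10/13) + (23)·(3/13) = 279/13.

279/13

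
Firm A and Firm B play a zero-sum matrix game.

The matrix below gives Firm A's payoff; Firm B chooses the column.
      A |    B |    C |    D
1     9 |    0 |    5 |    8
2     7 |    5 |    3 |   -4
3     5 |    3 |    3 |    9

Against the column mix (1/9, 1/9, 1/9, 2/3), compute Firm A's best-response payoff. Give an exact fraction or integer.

65/9

1: (9)·(1/9) + (0)·(1/9) + (5)·(1/9) + (8)·(2/3) = 62/9.
2: (7)·(1/9) + (5)·(1/9) + (3)·(1/9) + (-4)·(2/3) = -1.
3: (5)·(1/9) + (3)·(1/9) + (3)·(1/9) + (9)·(2/3) = 65/9.
The best pure response is 3 with expected payoff 65/9.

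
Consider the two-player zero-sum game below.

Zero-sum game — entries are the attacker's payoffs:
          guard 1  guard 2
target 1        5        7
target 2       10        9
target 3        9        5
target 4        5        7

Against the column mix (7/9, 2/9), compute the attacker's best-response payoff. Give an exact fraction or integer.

88/9

target 1: (5)·(7/9) + (7)·(2/9) = 49/9.
target 2: (10)·(7/9) + (9)·(2/9) = 88/9.
target 3: (9)·(7/9) + (5)·(2/9) = 73/9.
target 4: (5)·(7/9) + (7)·(2/9) = 49/9.
The best pure response is target 2 with expected payoff 88/9.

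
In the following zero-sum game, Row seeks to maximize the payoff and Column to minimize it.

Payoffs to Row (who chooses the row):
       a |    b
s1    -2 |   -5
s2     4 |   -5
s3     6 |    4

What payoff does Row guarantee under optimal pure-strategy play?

Row minima: -5, -5, 4 → Row's maximin is 4.
Column maxima: 6, 4 → Column's minimax is 4.
They coincide at (s3, b), so the value is 4.

4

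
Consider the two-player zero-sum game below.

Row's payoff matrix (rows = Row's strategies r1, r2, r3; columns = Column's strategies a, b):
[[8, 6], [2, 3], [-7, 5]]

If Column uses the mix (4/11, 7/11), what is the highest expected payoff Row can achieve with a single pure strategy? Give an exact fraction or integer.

74/11

r1: (8)·(4/11) + (6)·(7/11) = 74/11.
r2: (2)·(4/11) + (3)·(7/11) = 29/11.
r3: (-7)·(4/11) + (5)·(7/11) = 7/11.
The best pure response is r1 with expected payoff 74/11.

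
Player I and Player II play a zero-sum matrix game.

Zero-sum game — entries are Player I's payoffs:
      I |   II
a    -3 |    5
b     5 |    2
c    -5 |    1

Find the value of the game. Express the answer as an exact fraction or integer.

Row c is strictly dominated by row a, so Player I never plays it.
The remaining 2×2 game on (a, b) × (I, II) has no saddle point. Let Player I play a with probability p; indifference gives −3p + 5(1−p) = 5p + 2(1−p), so p = 3/11.
Similarly Player II's optimal q on I is 3/11, and the value is -3·(3/11) + (5)·(8/11) = 31/11.

31/11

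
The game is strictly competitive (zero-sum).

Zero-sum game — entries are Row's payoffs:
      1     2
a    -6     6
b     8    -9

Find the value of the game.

-6/29

Row minima are -6 and -9, so Row's maximin is -6; column maxima are 8 and 6, so Column's minimax is 6. These differ, so the equilibrium is in mixed strategies.
Let Row play a with probability p. Column is indifferent when −6p + 8(1−p) = 6p − 9(1−p), giving p = 17/29.
Let Column play 1 with probability q. Row is indifferent when −6q + 6(1−q) = 8q − 9(1−q), giving q = 15/29.
The value is -6·(15/29) + (6)·(14/29) = -6/29.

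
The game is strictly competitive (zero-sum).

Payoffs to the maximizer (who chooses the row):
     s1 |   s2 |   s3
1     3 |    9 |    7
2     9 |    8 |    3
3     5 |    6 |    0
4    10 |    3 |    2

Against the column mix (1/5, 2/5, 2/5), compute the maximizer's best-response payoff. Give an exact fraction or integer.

7

1: (3)·(1/5) + (9)·(2/5) + (7)·(2/5) = 7.
2: (9)·(1/5) + (8)·(2/5) + (3)·(2/5) = 31/5.
3: (5)·(1/5) + (6)·(2/5) + (0)·(2/5) = 17/5.
4: (10)·(1/5) + (3)·(2/5) + (2)·(2/5) = 4.
The best pure response is 1 with expected payoff 7.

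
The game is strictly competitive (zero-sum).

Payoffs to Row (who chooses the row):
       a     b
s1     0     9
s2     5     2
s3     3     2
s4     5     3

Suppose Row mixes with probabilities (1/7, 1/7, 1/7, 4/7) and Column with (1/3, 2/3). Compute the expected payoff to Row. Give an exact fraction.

26/7

Against (1/3, 2/3), each row's expected payoff is s1: 6; s2: 3; s3: 7/3; s4: 11/3.
Taking the (1/7, 1/7, 1/7, 4/7)-weighted average: (1/7)·(6) + (1/7)·(3) + (1/7)·(7/3) + (4/7)·(11/3) = 26/7.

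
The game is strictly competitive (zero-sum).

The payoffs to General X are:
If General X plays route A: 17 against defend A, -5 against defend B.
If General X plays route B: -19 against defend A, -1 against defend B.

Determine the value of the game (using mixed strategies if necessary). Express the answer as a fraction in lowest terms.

Row minima are -5 and -19, so General X's maximin is -5; column maxima are 17 and -1, so General Y's minimax is -1. These differ, so the equilibrium is in mixed strategies.
Let General X play route A with probability p. General Y is indifferent when 17p − 19(1−p) = −5p − (1−p), giving p = 9/20.
Let General Y play defend A with probability q. General X is indifferent when 17q − 5(1−q) = −19q − (1−q), giving q = 1/10.
The value is 17·(1/10) + (-5)·(9/10) = -14/5.

-14/5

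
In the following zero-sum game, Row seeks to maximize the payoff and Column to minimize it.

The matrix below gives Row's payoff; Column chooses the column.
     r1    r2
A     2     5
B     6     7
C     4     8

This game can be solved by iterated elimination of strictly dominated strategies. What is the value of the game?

6

Column r2 is strictly dominated by r1 for Column (2<5, 6<7, 4<8); eliminate r2.
Row C is strictly dominated by row B (6>4); eliminate C.
Row A is strictly dominated by row B (6>2); eliminate A.
Only (B, r1) remains, with payoff 6.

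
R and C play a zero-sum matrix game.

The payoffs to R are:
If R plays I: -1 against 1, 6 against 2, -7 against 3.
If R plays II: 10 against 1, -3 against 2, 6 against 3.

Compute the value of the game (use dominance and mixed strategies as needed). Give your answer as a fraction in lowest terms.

Column 1 is strictly dominated by 3 for C (it gives R more in every row).
The remaining 2×2 game on (I, II) × (2, 3) has no saddle point. Let R play I with probability p; indifference gives 6p − 3(1−p) = −7p + 6(1−p), so p = 9/22.
Similarly C's optimal q on 2 is 13/22, and the value is 6·(13/22) + (-7)·(9/22) = 15/22.

15/22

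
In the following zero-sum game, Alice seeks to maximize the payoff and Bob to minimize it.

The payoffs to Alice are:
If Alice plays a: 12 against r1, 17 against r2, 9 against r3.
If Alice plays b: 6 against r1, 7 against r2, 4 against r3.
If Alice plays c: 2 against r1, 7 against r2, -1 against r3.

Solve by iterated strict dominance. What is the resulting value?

9

Column r1 is strictly dominated by r3 for Bob (9<12, 4<6, -1<2); eliminate r1.
Row b is strictly dominated by row a (17>7, 9>4); eliminate b.
Column r2 is strictly dominated by r3 for Bob (9<17, -1<7); eliminate r2.
Row c is strictly dominated by row a (9>-1); eliminate c.
Only (a, r3) remains, with payoff 9.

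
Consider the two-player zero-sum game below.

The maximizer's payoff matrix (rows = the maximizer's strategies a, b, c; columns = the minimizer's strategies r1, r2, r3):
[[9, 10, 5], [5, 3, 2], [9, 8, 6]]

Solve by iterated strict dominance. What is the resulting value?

Column r1 is strictly dominated by r3 for the minimizer (5<9, 2<5, 6<9); eliminate r1.
Column r2 is strictly dominated by r3 for the minimizer (5<10, 2<3, 6<8); eliminate r2.
Row b is strictly dominated by row a (5>2); eliminate b.
Row a is strictly dominated by row c (6>5); eliminate a.
Only (c, r3) remains, with payoff 6.

6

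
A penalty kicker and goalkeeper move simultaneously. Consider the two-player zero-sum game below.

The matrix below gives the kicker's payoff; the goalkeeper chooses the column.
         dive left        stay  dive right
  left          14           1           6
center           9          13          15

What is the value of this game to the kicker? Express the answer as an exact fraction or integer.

Column dive right is strictly dominated by stay for the goalkeeper (it gives the kicker more in every row).
The remaining 2×2 game on (left, center) × (dive left, stay) has no saddle point. Let the kicker play left with probability p; indifference gives 14p + 9(1−p) = p + 13(1−p), so p = 4/17.
Similarly the goalkeeper's optimal q on dive left is 12/17, and the value is 14·(12/17) + (1)·(5/17) = 173/17.

173/17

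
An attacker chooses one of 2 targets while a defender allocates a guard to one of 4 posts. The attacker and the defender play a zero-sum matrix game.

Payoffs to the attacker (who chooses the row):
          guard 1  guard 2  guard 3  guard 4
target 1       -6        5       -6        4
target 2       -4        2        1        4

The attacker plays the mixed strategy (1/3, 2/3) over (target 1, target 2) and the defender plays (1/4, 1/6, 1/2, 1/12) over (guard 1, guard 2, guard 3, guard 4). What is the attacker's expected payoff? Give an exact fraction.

-1

Against (1/4, 1/6, 1/2, 1/12), each row's expected payoff is target 1: -10/3; target 2: 1/6.
Taking the (1/3, 2/3)-weighted average: (1/3)·(-10/3) + (2/3)·(1/6) = -1.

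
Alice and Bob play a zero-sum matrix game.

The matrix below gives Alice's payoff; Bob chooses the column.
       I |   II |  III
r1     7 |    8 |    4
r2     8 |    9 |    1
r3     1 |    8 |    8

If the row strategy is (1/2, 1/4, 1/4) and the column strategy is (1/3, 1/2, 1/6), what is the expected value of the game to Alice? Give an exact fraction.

27/4

Against (1/3, 1/2, 1/6), each row's expected payoff is r1: 7; r2: 22/3; r3: 17/3.
Taking the (1/2, 1/4, 1/4)-weighted average: (1/2)·(7) + (1/4)·(22/3) + (1/4)·(17/3) = 27/4.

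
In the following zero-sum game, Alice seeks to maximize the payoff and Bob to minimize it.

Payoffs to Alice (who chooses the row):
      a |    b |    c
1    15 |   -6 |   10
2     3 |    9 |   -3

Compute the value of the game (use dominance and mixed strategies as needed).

18/7

Column a is strictly dominated by c for Bob (it gives Alice more in every row).
The remaining 2×2 game on (1, 2) × (b, c) has no saddle point. Let Alice play 1 with probability p; indifference gives −6p + 9(1−p) = 10p − 3(1−p), so p = 3/7.
Similarly Bob's optimal q on b is 13/28, and the value is -6·(13/28) + (10)·(15/28) = 18/7.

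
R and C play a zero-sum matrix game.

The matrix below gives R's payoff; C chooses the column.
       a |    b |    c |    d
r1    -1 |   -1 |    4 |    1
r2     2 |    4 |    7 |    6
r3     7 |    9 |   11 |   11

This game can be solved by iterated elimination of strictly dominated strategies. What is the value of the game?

Row r2 is strictly dominated by row r3 (7>2, 9>4, 11>7, 11>6); eliminate r2.
Row r1 is strictly dominated by row r3 (7>-1, 9>-1, 11>4, 11>1); eliminate r1.
Column d is strictly dominated by a for C (7<11); eliminate d.
Column c is strictly dominated by a for C (7<11); eliminate c.
Column b is strictly dominated by a for C (7<9); eliminate b.
Only (r3, a) remains, with payoff 7.

7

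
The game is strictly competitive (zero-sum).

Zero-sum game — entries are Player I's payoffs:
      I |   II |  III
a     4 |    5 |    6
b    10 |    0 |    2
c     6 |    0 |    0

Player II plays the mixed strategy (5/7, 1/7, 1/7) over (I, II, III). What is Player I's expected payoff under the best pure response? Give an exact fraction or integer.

a: (4)·(5/7) + (5)·(1/7) + (6)·(1/7) = 31/7.
b: (10)·(5/7) + (0)·(1/7) + (2)·(1/7) = 52/7.
c: (6)·(5/7) + (0)·(1/7) + (0)·(1/7) = 30/7.
The best pure response is b with expected payoff 52/7.

52/7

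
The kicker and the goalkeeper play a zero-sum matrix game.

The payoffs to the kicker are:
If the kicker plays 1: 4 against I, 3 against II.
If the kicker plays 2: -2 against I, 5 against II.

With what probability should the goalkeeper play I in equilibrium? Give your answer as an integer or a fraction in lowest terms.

Row minima are 3 and -2, so the kicker's maximin is 3; column maxima are 4 and 5, so the goalkeeper's minimax is 4. These differ, so the equilibrium is in mixed strategies.
Let the goalkeeper play I with probability q. The kicker is indifferent when 4q + 3(1−q) = −2q + 5(1−q), giving q = 1/4.

1/4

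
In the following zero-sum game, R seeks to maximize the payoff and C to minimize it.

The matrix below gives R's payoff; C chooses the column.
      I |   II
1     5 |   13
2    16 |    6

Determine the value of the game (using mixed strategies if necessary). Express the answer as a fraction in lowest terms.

89/9

Row minima are 5 and 6, so R's maximin is 6; column maxima are 16 and 13, so C's minimax is 13. These differ, so the equilibrium is in mixed strategies.
Let R play 1 with probability p. C is indifferent when 5p + 16(1−p) = 13p + 6(1−p), giving p = 5/9.
Let C play I with probability q. R is indifferent when 5q + 13(1−q) = 16q + 6(1−q), giving q = 7/18.
The value is 5·(7/18) + (13)·(11/18) = 89/9.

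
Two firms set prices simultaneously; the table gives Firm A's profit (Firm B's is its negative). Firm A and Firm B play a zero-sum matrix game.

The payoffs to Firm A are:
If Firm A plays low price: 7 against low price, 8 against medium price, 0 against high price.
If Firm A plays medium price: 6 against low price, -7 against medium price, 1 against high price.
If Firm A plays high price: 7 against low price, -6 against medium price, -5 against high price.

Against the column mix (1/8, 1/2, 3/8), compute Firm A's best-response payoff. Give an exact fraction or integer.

low price: (7)·(1/8) + (8)·(1/2) + (0)·(3/8) = 39/8.
medium price: (6)·(1/8) + (-7)·(1/2) + (1)·(3/8) = -19/8.
high price: (7)·(1/8) + (-6)·(1/2) + (-5)·(3/8) = -4.
The best pure response is low price with expected payoff 39/8.

39/8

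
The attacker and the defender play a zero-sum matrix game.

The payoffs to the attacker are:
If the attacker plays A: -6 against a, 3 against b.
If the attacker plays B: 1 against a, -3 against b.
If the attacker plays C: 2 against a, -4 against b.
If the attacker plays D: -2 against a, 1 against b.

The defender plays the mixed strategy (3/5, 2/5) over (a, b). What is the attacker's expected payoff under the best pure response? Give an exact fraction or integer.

-2/5

A: (-6)·(3/5) + (3)·(2/5) = -12/5.
B: (1)·(3/5) + (-3)·(2/5) = -3/5.
C: (2)·(3/5) + (-4)·(2/5) = -2/5.
D: (-2)·(3/5) + (1)·(2/5) = -4/5.
The best pure response is C with expected payoff -2/5.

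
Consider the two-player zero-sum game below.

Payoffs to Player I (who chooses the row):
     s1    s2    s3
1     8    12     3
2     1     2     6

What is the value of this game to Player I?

9/2

Column s2 is strictly dominated by s1 for Player II (it gives Player I more in every row).
The remaining 2×2 game on (1, 2) × (s1, s3) has no saddle point. Let Player I play 1 with probability p; indifference gives 8p + (1−p) = 3p + 6(1−p), so p = 1/2.
Similarly Player II's optimal q on s1 is 3/10, and the value is 8·(3/10) + (3)·(7/10) = 9/2.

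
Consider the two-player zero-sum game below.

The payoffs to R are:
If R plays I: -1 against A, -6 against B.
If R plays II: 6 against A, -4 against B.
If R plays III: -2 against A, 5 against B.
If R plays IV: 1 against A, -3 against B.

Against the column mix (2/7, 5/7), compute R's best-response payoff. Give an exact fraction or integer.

3

I: (-1)·(2/7) + (-6)·(5/7) = -32/7.
II: (6)·(2/7) + (-4)·(5/7) = -8/7.
III: (-2)·(2/7) + (5)·(5/7) = 3.
IV: (1)·(2/7) + (-3)·(5/7) = -13/7.
The best pure response is III with expected payoff 3.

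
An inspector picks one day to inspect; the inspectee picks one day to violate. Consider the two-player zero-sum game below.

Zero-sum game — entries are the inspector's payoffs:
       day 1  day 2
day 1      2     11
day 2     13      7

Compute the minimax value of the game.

43/5

Row minima are 2 and 7, so the inspector's maximin is 7; column maxima are 13 and 11, so the inspectee's minimax is 11. These differ, so the equilibrium is in mixed strategies.
Let the inspector play day 1 with probability p. The inspectee is indifferent when 2p + 13(1−p) = 11p + 7(1−p), giving p = 2/5.
Let the inspectee play day 1 with probability q. The inspector is indifferent when 2q + 11(1−q) = 13q + 7(1−q), giving q = 4/15.
The value is 2·(4/15) + (11)·(11/15) = 43/5.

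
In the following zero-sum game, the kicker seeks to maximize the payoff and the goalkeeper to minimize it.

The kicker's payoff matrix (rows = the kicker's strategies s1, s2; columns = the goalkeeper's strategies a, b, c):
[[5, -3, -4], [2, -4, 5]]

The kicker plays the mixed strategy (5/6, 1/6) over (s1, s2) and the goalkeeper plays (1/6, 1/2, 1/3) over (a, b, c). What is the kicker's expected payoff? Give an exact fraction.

Against (1/6, 1/2, 1/3), each row's expected payoff is s1: -2; s2: 0.
Taking the (5/6, 1/6)-weighted average: (5/6)·(-2) + (1/6)·(0) = -5/3.

-5/3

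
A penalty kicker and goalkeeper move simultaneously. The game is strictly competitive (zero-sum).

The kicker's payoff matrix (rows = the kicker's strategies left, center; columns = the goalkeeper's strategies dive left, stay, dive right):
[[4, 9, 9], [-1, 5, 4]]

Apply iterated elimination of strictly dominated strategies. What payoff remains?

4

Column dive right is strictly dominated by dive left for the goalkeeper (4<9, -1<4); eliminate dive right.
Column stay is strictly dominated by dive left for the goalkeeper (4<9, -1<5); eliminate stay.
Row center is strictly dominated by row left (4>-1); eliminate center.
Only (left, dive left) remains, with payoff 4.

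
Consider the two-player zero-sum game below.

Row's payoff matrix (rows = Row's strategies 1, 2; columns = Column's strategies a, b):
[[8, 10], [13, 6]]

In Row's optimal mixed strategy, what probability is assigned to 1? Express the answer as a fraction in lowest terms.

Row minima are 8 and 6, so Row's maximin is 8; column maxima are 13 and 10, so Column's minimax is 10. These differ, so the equilibrium is in mixed strategies.
Let Row play 1 with probability p. Column is indifferent when 8p + 13(1−p) = 10p + 6(1−p), giving p = 7/9.

7/9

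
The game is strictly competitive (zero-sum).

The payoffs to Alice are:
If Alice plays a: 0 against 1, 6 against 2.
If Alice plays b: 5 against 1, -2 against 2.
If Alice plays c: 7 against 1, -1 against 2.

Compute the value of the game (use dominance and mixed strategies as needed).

Row b is strictly dominated by row c, so Alice never plays it.
The remaining 2×2 game on (a, c) × (1, 2) has no saddle point. Let Alice play a with probability p; indifference gives 7(1−p) = 6p − (1−p), so p = 4/7.
Similarly Bob's optimal q on 1 is 1/2, and the value is 0·(1/2) + (6)·(1/2) = 3.

3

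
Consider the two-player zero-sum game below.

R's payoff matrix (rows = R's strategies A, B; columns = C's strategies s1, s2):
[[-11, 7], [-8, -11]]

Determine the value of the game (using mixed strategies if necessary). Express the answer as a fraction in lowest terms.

Row minima are -11 and -11, so R's maximin is -11; column maxima are -8 and 7, so C's minimax is -8. These differ, so the equilibrium is in mixed strategies.
Let R play A with probability p. C is indifferent when −11p − 8(1−p) = 7p − 11(1−p), giving p = 1/7.
Let C play s1 with probability q. R is indifferent when −11q + 7(1−q) = −8q − 11(1−q), giving q = 6/7.
The value is -11·(6/7) + (7)·(1/7) = -59/7.

-59/7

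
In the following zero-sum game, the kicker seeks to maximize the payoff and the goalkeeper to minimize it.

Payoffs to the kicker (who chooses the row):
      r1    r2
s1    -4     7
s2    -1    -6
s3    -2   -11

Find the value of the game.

-31/16

Row s3 is strictly dominated by row s2, so the kicker never plays it.
The remaining 2×2 game on (s1, s2) × (r1, r2) has no saddle point. Let the kicker play s1 with probability p; indifference gives −4p − (1−p) = 7p − 6(1−p), so p = 5/16.
Similarly the goalkeeper's optimal q on r1 is 13/16, and the value is -4·(13/16) + (7)·(3/16) = -31/16.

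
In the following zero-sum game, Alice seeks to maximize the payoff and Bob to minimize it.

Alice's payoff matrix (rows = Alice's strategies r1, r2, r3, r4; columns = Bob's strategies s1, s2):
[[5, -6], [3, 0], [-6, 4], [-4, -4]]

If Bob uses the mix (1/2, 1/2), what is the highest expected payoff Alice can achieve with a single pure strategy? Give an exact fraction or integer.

3/2

r1: (5)·(1/2) + (-6)·(1/2) = -1/2.
r2: (3)·(1/2) + (0)·(1/2) = 3/2.
r3: (-6)·(1/2) + (4)·(1/2) = -1.
r4: (-4)·(1/2) + (-4)·(1/2) = -4.
The best pure response is r2 with expected payoff 3/2.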